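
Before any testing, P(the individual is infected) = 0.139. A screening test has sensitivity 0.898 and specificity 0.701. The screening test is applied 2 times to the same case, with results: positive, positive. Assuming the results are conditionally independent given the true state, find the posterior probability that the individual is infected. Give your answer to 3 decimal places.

Posterior P(H) ≈ 0.593

Let H be the event that the individual is infected; start with P(H) = 0.139. P('positive'|H) = 0.898, P('positive'|¬H) = 0.299.
Update on result 1 ('positive'): P(H) ← 0.898·0.1390 / (0.898·0.1390 + 0.299·0.8610) = 0.12482/0.38226 = 0.3265.
Update on result 2 ('positive'): P(H) ← 0.898·0.3265 / (0.898·0.3265 + 0.299·0.6735) = 0.29323/0.49460 = 0.5929.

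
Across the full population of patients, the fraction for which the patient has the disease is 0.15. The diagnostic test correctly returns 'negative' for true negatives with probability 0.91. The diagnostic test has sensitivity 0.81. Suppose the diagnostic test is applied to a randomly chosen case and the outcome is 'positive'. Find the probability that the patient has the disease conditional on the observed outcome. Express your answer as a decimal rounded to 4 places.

Let H be the event that the patient has the disease. P(H) = 0.15, so P(¬H) = 0.85. With E the 'positive' result, P(E|H) = 0.81 and P(E|¬H) = 0.09.
P(E) = 0.81·0.15 + 0.09·0.85 = 0.12150 + 0.076500 = 0.19800.
By Bayes' theorem, P(H|E) = 0.12150 / 0.19800 = 0.6136.

P(H | E) ≈ 0.6136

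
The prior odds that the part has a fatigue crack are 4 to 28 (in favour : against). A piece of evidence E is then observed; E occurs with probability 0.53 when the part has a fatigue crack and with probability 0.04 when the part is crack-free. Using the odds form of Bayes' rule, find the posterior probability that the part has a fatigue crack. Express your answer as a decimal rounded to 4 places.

Prior odds = 4/28 = 0.14286.
Likelihood ratio for E = 0.53/0.04 = 13.250.
Posterior odds = prior odds × LR = 1.8929.
Posterior probability = odds/(1+odds) = 1.8929/2.8929 = 0.6543.

Posterior probability ≈ 0.6543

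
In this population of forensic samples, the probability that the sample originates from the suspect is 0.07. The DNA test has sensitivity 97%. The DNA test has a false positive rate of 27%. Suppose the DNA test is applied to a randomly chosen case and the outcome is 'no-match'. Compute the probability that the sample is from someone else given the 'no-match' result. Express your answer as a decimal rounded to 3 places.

Let H be the event that the sample originates from the suspect. P(H) = 0.07, so P(¬H) = 0.93. With E the 'no-match' result, P(E|H) = 0.03 and P(E|¬H) = 0.73.
P(E) = 0.03·0.07 + 0.73·0.93 = 0.0021000 + 0.67890 = 0.68100.
By Bayes' theorem, P(H|E) = 0.0021000 / 0.68100 = 0.003. Hence P(¬H|E) = 1 − 0.003 = 0.997.

P(¬H | E) ≈ 0.997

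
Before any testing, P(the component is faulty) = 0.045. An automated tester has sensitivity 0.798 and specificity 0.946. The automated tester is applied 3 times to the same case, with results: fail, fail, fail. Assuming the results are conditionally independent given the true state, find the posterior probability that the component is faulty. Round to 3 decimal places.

Let H be the event that the component is faulty; start with P(H) = 0.045. P('fail'|H) = 0.798, P('fail'|¬H) = 0.054.
Update on result 1 ('fail'): P(H) ← 0.798·0.0450 / (0.798·0.0450 + 0.054·0.9550) = 0.035910/0.087480 = 0.4105.
Update on result 2 ('fail'): P(H) ← 0.798·0.4105 / (0.798·0.4105 + 0.054·0.5895) = 0.32757/0.35941 = 0.9114.
Update on result 3 ('fail'): P(H) ← 0.798·0.9114 / (0.798·0.9114 + 0.054·0.0886) = 0.72732/0.73210 = 0.9935.

Posterior P(H) ≈ 0.993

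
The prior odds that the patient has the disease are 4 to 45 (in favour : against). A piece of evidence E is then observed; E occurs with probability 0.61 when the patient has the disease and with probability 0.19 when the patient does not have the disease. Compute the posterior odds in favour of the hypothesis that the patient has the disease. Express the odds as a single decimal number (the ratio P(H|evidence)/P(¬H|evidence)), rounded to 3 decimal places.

Posterior odds ≈ 0.285

Prior odds = 4/45 = 0.088889. In log-odds, ln(0.088889) = -2.4204.
Add log likelihood ratio: ln(3.2105) = 1.1664.
Posterior log-odds = -1.2539, so posterior odds = exp(-1.2539) = 0.28538.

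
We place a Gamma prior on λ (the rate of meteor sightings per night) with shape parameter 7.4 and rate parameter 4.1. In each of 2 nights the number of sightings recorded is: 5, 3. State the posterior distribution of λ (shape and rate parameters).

The Poisson likelihood adds the total count to the shape and the number of exposure periods to the rate. Here ∑xᵢ = 8 and n = 2, so shape 7.4→15.4 and rate 4.1→6.1.

Posterior: Gamma(shape=15.4, rate=6.1)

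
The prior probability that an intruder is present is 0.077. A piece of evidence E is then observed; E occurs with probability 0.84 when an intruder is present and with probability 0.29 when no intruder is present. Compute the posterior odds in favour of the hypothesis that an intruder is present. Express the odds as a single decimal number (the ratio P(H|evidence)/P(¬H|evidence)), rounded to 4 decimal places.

Posterior odds ≈ 0.2416

Prior odds = 0.077/(1−0.077) = 0.083424.
Likelihood ratio for E = 0.84/0.29 = 2.8966.
Posterior odds = prior odds × LR = 0.24164.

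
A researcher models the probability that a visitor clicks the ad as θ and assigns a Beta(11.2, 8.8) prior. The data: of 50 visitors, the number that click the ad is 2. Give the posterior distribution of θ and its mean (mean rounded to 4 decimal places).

Observing 2 successes and 48 failures updates Beta(11.2, 8.8) by adding the success and failure counts to the two shape parameters: α = 11.2+2 = 13.2, β = 8.8+48 = 56.8.
E[θ | data] = 13.2/(13.2+56.8) = 0.1886.

Posterior: Beta(13.2, 56.8); mean ≈ 0.1886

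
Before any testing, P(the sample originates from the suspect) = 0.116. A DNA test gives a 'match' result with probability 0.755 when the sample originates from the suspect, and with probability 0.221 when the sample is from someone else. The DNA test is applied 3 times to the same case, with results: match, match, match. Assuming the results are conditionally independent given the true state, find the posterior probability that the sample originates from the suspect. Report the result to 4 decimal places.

With H the event that the sample originates from the suspect, the joint likelihood of the observed sequence is P(data|H) = 0.755·0.755·0.755 = 0.43037 and P(data|¬H) = 0.221·0.221·0.221 = 0.010794.
Bayes: P(H|data) = 0.116·0.43037 / (0.116·0.43037 + 0.884·0.010794) = 0.049923/0.059465 = 0.8395.

Posterior P(H) ≈ 0.8395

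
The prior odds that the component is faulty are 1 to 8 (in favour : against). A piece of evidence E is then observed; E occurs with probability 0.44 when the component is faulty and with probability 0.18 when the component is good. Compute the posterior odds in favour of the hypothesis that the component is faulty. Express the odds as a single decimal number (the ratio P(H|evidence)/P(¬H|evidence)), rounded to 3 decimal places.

Posterior odds ≈ 0.306

Prior odds = 1/8 = 0.12500.
Likelihood ratio for E = 0.44/0.18 = 2.4444.
Posterior odds = prior odds × LR = 0.30556.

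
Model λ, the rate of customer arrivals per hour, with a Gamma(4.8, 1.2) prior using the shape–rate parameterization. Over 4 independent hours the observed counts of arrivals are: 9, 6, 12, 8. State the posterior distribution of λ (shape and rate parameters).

Posterior: Gamma(shape=39.8, rate=5.2)

The Poisson likelihood adds the total count to the shape and the number of exposure periods to the rate. Here ∑xᵢ = 35 and n = 4, so shape 4.8→39.8 and rate 1.2→5.2.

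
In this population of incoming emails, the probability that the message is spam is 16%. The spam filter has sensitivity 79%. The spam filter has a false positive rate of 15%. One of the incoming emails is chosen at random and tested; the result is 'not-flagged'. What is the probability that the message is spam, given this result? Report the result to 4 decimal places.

Let H be the event that the message is spam. P(H) = 0.16, so P(¬H) = 0.84. With E the 'not-flagged' result, P(E|H) = 0.21 and P(E|¬H) = 0.85.
P(E) = 0.21·0.16 + 0.85·0.84 = 0.033600 + 0.71400 = 0.74760.
By Bayes' theorem, P(H|E) = 0.033600 / 0.74760 = 0.0449.

P(H | E) ≈ 0.0449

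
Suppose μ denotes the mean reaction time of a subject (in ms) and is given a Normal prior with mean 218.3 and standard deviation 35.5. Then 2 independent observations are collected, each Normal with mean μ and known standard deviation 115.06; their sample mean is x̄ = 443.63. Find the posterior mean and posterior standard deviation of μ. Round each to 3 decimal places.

Posterior mean ≈ 254.339; posterior SD ≈ 32.538

Prior precision 1/τ₀² = 1/35.5² = 0.00079349; data precision n/σ² = 2/115.06² = 0.00015107.
Posterior precision = 0.00079349 + 0.00015107 = 0.00094456, giving posterior SD = 1/√0.00094456 = 32.538.
Posterior mean = (0.00079349·218.3 + 0.00015107·443.63) / 0.00094456 = 254.339.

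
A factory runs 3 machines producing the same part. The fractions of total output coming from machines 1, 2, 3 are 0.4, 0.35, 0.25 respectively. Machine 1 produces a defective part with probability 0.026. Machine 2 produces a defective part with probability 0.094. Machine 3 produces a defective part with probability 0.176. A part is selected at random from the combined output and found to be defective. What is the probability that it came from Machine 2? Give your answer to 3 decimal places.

Posterior probability ≈ 0.377

Tabulate prior·likelihood by source: [1] prior 0.4, lik 0.026, product 0.01040; [2] prior 0.35, lik 0.094, product 0.03290; [3] prior 0.25, lik 0.176, product 0.04400.
Normalizing constant = 0.087300; the posterior for Machine 2 is its product over the sum, 0.03290/0.087300 = 0.377.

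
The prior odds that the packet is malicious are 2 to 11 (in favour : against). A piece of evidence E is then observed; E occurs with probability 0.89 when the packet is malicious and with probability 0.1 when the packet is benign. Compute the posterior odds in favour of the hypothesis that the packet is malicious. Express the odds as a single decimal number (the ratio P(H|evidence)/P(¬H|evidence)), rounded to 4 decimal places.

Posterior odds ≈ 1.6182

Prior odds = 2/11 = 0.18182. In log-odds, ln(0.18182) = -1.7047.
Add log likelihood ratio: ln(8.9000) = 2.1861.
Posterior log-odds = 0.48130, so posterior odds = exp(0.48130) = 1.6182.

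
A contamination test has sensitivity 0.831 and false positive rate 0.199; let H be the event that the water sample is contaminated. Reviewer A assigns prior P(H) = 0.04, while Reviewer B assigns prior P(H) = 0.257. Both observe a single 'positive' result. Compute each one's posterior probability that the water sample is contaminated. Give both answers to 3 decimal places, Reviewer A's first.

The likelihood ratio for a 'positive' result is 0.831/0.199 = 4.1759.
Reviewer A: prior odds 0.04/0.96 = 0.041667; posterior odds 0.17399; posterior probability 0.148.
Reviewer B: prior odds 0.257/0.743 = 0.34590; posterior odds 1.4444; posterior probability 0.591.

Reviewer A: 0.148; Reviewer B: 0.591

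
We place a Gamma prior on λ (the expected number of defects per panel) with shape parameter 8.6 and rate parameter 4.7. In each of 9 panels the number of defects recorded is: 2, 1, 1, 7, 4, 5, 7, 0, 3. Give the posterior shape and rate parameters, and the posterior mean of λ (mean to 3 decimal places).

The Poisson likelihood adds the total count to the shape and the number of exposure periods to the rate. Here ∑xᵢ = 30 and n = 9, so shape 8.6→38.6 and rate 4.7→13.7.
E[λ | data] = 38.6/13.7 = 2.818.

Posterior: Gamma(shape=38.6, rate=13.7); mean ≈ 2.818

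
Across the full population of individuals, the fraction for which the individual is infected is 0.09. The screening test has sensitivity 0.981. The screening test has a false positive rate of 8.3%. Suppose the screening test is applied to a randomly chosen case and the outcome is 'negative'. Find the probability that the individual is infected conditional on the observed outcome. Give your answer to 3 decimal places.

Let H be the event that the individual is infected. P(H) = 0.09, so P(¬H) = 0.91. With E the 'negative' result, P(E|H) = 0.019 and P(E|¬H) = 0.917.
P(E) = 0.019·0.09 + 0.917·0.91 = 0.0017100 + 0.83447 = 0.83618.
By Bayes' theorem, P(H|E) = 0.0017100 / 0.83618 = 0.002.

P(H | E) ≈ 0.002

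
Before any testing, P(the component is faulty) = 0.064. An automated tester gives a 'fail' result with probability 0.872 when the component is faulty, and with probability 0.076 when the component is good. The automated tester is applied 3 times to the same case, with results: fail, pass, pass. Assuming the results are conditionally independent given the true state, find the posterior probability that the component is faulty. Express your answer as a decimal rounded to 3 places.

Posterior P(H) ≈ 0.015

With H the event that the component is faulty, the joint likelihood of the observed sequence is P(data|H) = 0.872·0.128·0.128 = 0.014287 and P(data|¬H) = 0.076·0.924·0.924 = 0.064887.
Bayes: P(H|data) = 0.064·0.014287 / (0.064·0.014287 + 0.936·0.064887) = 0.00091436/0.061649 = 0.0148.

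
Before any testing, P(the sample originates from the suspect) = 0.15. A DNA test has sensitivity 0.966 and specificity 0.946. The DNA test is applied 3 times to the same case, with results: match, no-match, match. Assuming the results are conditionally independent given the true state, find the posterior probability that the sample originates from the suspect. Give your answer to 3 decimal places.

Let H be the event that the sample originates from the suspect; start with P(H) = 0.15. P('match'|H) = 0.966, P('match'|¬H) = 0.054.
Update on result 1 ('match'): P(H) ← 0.966·0.1500 / (0.966·0.1500 + 0.054·0.8500) = 0.14490/0.19080 = 0.7594.
Update on result 2 ('no-match'): P(H) ← 0.034·0.7594 / (0.034·0.7594 + 0.946·0.2406) = 0.025821/0.25340 = 0.1019.
Update on result 3 ('match'): P(H) ← 0.966·0.1019 / (0.966·0.1019 + 0.054·0.8981) = 0.098434/0.14693 = 0.6699.

Posterior P(H) ≈ 0.670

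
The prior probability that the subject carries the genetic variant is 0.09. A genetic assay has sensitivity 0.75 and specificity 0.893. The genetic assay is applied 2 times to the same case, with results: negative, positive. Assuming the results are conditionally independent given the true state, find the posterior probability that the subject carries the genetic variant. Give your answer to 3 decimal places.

Posterior P(H) ≈ 0.163

Let H be the event that the subject carries the genetic variant; start with P(H) = 0.09. P('positive'|H) = 0.75, P('positive'|¬H) = 0.107.
Update on result 1 ('negative'): P(H) ← 0.25·0.0900 / (0.25·0.0900 + 0.893·0.9100) = 0.022500/0.83513 = 0.0269.
Update on result 2 ('positive'): P(H) ← 0.75·0.0269 / (0.75·0.0269 + 0.107·0.9731) = 0.020206/0.12432 = 0.1625.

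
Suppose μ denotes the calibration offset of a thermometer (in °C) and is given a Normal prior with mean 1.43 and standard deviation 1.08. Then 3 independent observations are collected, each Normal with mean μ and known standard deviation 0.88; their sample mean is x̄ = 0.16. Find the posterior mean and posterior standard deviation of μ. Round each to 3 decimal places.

Prior precision 1/τ₀² = 1/1.08² = 0.857339; data precision n/σ² = 3/0.88² = 3.87397.
Posterior precision = 0.857339 + 3.87397 = 4.73131, giving posterior SD = 1/√4.73131 = 0.460.
Posterior mean = (0.857339·1.43 + 3.87397·0.16) / 4.73131 = 0.390.

Posterior mean ≈ 0.390; posterior SD ≈ 0.460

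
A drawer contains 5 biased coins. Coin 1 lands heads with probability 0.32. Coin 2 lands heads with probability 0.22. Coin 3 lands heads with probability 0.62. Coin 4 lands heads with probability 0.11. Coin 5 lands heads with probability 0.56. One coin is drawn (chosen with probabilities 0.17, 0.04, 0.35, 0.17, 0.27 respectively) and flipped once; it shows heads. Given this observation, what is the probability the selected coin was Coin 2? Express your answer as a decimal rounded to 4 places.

Posterior probability ≈ 0.0196

Tabulate prior·likelihood by source: [1] prior 0.17, lik 0.32, product 0.05440; [2] prior 0.04, lik 0.22, product 0.008800; [3] prior 0.35, lik 0.62, product 0.2170; [4] prior 0.17, lik 0.11, product 0.01870; [5] prior 0.27, lik 0.56, product 0.1512.
Normalizing constant = 0.45010; the posterior for Coin 2 is its product over the sum, 0.008800/0.45010 = 0.0196.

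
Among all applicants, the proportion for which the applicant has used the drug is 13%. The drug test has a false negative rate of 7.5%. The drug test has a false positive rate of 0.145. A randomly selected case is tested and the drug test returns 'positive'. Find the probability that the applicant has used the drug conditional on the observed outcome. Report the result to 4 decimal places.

P(H | E) ≈ 0.4880

Let H be the event that the applicant has used the drug. P(H) = 0.13, so P(¬H) = 0.87. With E the 'positive' result, P(E|H) = 0.925 and P(E|¬H) = 0.145.
P(E) = 0.925·0.13 + 0.145·0.87 = 0.12025 + 0.12615 = 0.24640.
By Bayes' theorem, P(H|E) = 0.12025 / 0.24640 = 0.4880.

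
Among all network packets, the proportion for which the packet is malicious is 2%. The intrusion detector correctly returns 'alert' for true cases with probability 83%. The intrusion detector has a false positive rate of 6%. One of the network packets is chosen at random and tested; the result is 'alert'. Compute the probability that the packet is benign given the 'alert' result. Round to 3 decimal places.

Let H be the event that the packet is malicious. P(H) = 0.02, so P(¬H) = 0.98. With E the 'alert' result, P(E|H) = 0.83 and P(E|¬H) = 0.06.
P(E) = 0.83·0.02 + 0.06·0.98 = 0.016600 + 0.058800 = 0.075400.
By Bayes' theorem, P(H|E) = 0.016600 / 0.075400 = 0.220. Hence P(¬H|E) = 1 − 0.220 = 0.780.

P(¬H | E) ≈ 0.780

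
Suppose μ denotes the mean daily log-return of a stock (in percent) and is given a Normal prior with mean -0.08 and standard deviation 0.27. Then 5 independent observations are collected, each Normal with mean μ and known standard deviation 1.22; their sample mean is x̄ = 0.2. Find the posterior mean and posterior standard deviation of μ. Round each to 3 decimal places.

Prior precision 1/τ₀² = 1/0.27² = 13.7174; data precision n/σ² = 5/1.22² = 3.35931.
Posterior precision = 13.7174 + 3.35931 = 17.0767, giving posterior SD = 1/√17.0767 = 0.242.
Posterior mean = (13.7174·-0.08 + 3.35931·0.2) / 17.0767 = -0.025.

Posterior mean ≈ -0.025; posterior SD ≈ 0.242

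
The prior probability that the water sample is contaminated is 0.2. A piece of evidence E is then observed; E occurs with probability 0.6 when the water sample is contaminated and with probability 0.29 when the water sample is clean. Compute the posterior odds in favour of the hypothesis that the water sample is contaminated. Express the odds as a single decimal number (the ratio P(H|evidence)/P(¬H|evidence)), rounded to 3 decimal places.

Prior odds = 0.2/(1−0.2) = 0.25000. In log-odds, ln(0.25000) = -1.3863.
Add log likelihood ratio: ln(2.0690) = 0.72705.
Posterior log-odds = -0.65925, so posterior odds = exp(-0.65925) = 0.51724.

Posterior odds ≈ 0.517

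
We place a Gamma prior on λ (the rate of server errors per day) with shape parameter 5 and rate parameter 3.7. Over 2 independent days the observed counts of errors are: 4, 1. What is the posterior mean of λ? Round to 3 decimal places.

Total count ∑xᵢ = 5 over n = 2 days.
Gamma is conjugate to the Poisson likelihood: posterior is Gamma(shape = 5+5 = 10, rate = 3.7+2 = 5.7).
Posterior mean = shape/rate = 10/5.7 = 1.754.

Posterior mean ≈ 1.754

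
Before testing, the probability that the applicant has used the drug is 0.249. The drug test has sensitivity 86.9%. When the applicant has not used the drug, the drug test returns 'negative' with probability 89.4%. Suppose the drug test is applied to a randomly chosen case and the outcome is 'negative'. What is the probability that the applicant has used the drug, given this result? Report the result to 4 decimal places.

Let H be the event that the applicant has used the drug. P(H) = 0.249, so P(¬H) = 0.751. With E the 'negative' result, P(E|H) = 0.131 and P(E|¬H) = 0.894.
P(E) = 0.131·0.249 + 0.894·0.751 = 0.032619 + 0.67139 = 0.70401.
By Bayes' theorem, P(H|E) = 0.032619 / 0.70401 = 0.0463.

P(H | E) ≈ 0.0463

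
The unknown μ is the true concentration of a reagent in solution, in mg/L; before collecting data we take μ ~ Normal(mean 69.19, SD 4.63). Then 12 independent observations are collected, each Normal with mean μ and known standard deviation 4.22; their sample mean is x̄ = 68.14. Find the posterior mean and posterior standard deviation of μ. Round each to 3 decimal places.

Prior precision 1/τ₀² = 1/4.63² = 0.0466485; data precision n/σ² = 12/4.22² = 0.673839.
Posterior precision = 0.0466485 + 0.673839 = 0.720488, giving posterior SD = 1/√0.720488 = 1.178.
Posterior mean = (0.0466485·69.19 + 0.673839·68.14) / 0.720488 = 68.208.

Posterior mean ≈ 68.208; posterior SD ≈ 1.178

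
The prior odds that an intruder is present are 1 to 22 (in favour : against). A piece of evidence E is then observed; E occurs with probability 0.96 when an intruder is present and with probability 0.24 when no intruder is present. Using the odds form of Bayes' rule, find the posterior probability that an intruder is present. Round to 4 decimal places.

Prior odds = 1/22 = 0.045455. In log-odds, ln(0.045455) = -3.0910.
Add log likelihood ratio: ln(4.0000) = 1.3863.
Posterior log-odds = -1.7047, so posterior odds = exp(-1.7047) = 0.18182. Converting, P(H|E) = 0.18182/1.1818 = 0.1538.

Posterior probability ≈ 0.1538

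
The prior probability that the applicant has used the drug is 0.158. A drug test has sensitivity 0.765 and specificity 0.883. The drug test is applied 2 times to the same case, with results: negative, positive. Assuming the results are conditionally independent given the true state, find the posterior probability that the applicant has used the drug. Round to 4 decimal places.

Posterior P(H) ≈ 0.2462

With H the event that the applicant has used the drug, the joint likelihood of the observed sequence is P(data|H) = 0.235·0.765 = 0.17977 and P(data|¬H) = 0.883·0.117 = 0.10331.
Bayes: P(H|data) = 0.158·0.17977 / (0.158·0.17977 + 0.842·0.10331) = 0.028404/0.11539 = 0.2462.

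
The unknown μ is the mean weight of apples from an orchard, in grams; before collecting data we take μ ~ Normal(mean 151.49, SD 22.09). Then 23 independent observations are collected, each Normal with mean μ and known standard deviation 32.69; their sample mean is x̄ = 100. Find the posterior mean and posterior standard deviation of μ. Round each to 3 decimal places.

Posterior mean ≈ 104.476; posterior SD ≈ 6.513

With known σ, the Normal prior is conjugate. Weight on the data is w = (n/σ²)/(n/σ² + 1/τ₀²) = 0.0215228/(0.0215228+0.00204931) = 0.91306.
Posterior mean = w·x̄ + (1−w)·μ₀ = 0.91306·100 + 0.086938·151.49 = 104.476. Posterior variance = 1/(0.0215228+0.00204931) = 42.4231, so SD = 6.513.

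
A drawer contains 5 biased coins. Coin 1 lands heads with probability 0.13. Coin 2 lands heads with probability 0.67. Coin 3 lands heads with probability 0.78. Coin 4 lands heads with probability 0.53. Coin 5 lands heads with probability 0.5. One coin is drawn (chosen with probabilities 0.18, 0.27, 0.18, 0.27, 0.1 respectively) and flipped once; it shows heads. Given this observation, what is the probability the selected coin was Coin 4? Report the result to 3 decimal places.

Tabulate prior·likelihood by source: [1] prior 0.18, lik 0.13, product 0.02340; [2] prior 0.27, lik 0.67, product 0.1809; [3] prior 0.18, lik 0.78, product 0.1404; [4] prior 0.27, lik 0.53, product 0.1431; [5] prior 0.1, lik 0.5, product 0.05000.
Normalizing constant = 0.53780; the posterior for Coin 4 is its product over the sum, 0.1431/0.53780 = 0.266.

Posterior probability ≈ 0.266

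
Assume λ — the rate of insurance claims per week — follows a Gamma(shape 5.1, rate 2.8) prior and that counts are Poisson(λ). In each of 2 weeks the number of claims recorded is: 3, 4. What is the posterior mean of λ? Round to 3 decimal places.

Posterior mean ≈ 2.521

The Poisson likelihood adds the total count to the shape and the number of exposure periods to the rate. Here ∑xᵢ = 7 and n = 2, so shape 5.1→12.1 and rate 2.8→4.8.
Posterior mean = shape/rate = 12.1/4.8 = 2.521.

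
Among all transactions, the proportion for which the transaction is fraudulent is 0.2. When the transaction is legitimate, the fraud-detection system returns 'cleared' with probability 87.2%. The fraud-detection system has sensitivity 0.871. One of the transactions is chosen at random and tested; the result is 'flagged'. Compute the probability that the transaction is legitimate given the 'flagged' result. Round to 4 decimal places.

P(¬H | E) ≈ 0.3702

Let H be the event that the transaction is fraudulent. P(H) = 0.2, so P(¬H) = 0.8. With E the 'flagged' result, P(E|H) = 0.871 and P(E|¬H) = 0.128.
P(E) = 0.871·0.2 + 0.128·0.8 = 0.17420 + 0.10240 = 0.27660.
By Bayes' theorem, P(H|E) = 0.17420 / 0.27660 = 0.6298. Hence P(¬H|E) = 1 − 0.6298 = 0.3702.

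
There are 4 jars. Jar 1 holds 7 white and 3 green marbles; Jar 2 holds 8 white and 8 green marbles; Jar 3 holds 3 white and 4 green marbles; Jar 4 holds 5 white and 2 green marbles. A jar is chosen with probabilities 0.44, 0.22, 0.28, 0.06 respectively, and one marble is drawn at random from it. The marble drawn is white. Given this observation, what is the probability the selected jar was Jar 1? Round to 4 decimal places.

Posterior probability ≈ 0.5303

Tabulate prior·likelihood by source: [1] prior 0.44, lik 0.7, product 0.3080; [2] prior 0.22, lik 0.5, product 0.1100; [3] prior 0.28, lik 0.4286, product 0.1200; [4] prior 0.06, lik 0.7143, product 0.04286.
Normalizing constant = 0.58086; the posterior for Jar 1 is its product over the sum, 0.3080/0.58086 = 0.5303.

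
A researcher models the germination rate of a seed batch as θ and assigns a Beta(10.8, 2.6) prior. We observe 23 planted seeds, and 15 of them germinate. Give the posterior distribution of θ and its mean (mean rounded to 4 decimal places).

Posterior: Beta(25.8, 10.6); mean ≈ 0.7088

Observing 15 successes and 8 failures updates Beta(10.8, 2.6) by adding the success and failure counts to the two shape parameters: α = 10.8+15 = 25.8, β = 2.6+8 = 10.6.
E[θ | data] = 25.8/(25.8+10.6) = 0.7088.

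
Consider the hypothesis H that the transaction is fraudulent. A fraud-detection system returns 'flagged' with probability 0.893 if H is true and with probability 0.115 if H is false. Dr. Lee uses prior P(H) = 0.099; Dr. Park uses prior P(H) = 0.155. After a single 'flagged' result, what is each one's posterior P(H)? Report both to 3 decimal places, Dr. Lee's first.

Dr. Lee: 0.460; Dr. Park: 0.588

P('+'|H) = 0.893, P('+'|¬H) = 0.115.
Dr. Lee: numerator 0.893·0.099 = 0.088407; evidence = 0.088407+0.115·0.901 = 0.19202; posterior = 0.460.
Dr. Park: numerator 0.893·0.155 = 0.13842; evidence = 0.13842+0.115·0.845 = 0.23559; posterior = 0.588.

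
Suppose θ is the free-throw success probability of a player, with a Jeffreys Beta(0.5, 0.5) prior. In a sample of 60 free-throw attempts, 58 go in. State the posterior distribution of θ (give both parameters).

Observing 58 successes and 2 failures updates Beta(0.5, 0.5) by adding the success and failure counts to the two shape parameters: α = 0.5+58 = 58.5, β = 0.5+2 = 2.5.

Posterior: Beta(58.5, 2.5)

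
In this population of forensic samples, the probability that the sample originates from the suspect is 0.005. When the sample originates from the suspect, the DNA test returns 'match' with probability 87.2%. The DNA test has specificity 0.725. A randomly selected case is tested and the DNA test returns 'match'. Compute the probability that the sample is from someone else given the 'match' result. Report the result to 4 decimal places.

P(¬H | E) ≈ 0.9843

Write H for 'the sample originates from the suspect'. Prior odds H:¬H = 0.005/0.995 = 0.0050251. For the 'match' outcome, the likelihood ratio is 0.872/0.275 = 3.1709.
Posterior odds = 0.0050251 × 3.1709 = 0.015934, so P(H|E) = 0.015934/(1+0.015934) = 0.0157. Then P(¬H|E) = 1 − 0.0157 = 0.9843.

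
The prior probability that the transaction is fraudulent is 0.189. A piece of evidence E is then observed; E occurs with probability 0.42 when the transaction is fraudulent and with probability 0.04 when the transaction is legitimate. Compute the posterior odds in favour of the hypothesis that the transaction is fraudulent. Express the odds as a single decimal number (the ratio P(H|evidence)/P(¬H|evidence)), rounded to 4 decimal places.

Prior odds = 0.189/(1−0.189) = 0.23305. In log-odds, ln(0.23305) = -1.4565.
Add log likelihood ratio: ln(10.500) = 2.3514.
Posterior log-odds = 0.89485, so posterior odds = exp(0.89485) = 2.4470.

Posterior odds ≈ 2.4470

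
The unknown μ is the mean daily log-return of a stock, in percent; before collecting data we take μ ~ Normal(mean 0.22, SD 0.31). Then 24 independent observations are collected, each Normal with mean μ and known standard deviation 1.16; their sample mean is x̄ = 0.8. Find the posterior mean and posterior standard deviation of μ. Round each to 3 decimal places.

Posterior mean ≈ 0.586; posterior SD ≈ 0.188

Prior precision 1/τ₀² = 1/0.31² = 10.4058; data precision n/σ² = 24/1.16² = 17.8359.
Posterior precision = 10.4058 + 17.8359 = 28.2417, giving posterior SD = 1/√28.2417 = 0.188.
Posterior mean = (10.4058·0.22 + 17.8359·0.8) / 28.2417 = 0.586.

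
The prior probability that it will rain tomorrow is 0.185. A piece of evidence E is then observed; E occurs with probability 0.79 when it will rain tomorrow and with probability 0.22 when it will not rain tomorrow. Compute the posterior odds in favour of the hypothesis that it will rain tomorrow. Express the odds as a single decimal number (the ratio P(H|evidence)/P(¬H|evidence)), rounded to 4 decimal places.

Prior odds = 0.185/(1−0.185) = 0.22699. In log-odds, ln(0.22699) = -1.4828.
Add log likelihood ratio: ln(3.5909) = 1.2784.
Posterior log-odds = -0.20443, so posterior odds = exp(-0.20443) = 0.81511.

Posterior odds ≈ 0.8151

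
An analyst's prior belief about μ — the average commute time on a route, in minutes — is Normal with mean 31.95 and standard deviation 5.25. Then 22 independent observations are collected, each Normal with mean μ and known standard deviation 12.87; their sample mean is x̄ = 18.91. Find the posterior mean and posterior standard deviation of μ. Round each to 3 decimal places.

Prior precision 1/τ₀² = 1/5.25² = 0.0362812; data precision n/σ² = 22/12.87² = 0.132821.
Posterior precision = 0.0362812 + 0.132821 = 0.169102, giving posterior SD = 1/√0.169102 = 2.432.
Posterior mean = (0.0362812·31.95 + 0.132821·18.91) / 0.169102 = 21.708.

Posterior mean ≈ 21.708; posterior SD ≈ 2.432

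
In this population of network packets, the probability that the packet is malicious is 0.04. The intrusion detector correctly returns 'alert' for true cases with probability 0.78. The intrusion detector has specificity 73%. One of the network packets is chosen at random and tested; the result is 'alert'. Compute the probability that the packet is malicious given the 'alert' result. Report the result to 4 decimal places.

P(H | E) ≈ 0.1074

Let H be the event that the packet is malicious. P(H) = 0.04, so P(¬H) = 0.96. With E the 'alert' result, P(E|H) = 0.78 and P(E|¬H) = 0.27.
P(E) = 0.78·0.04 + 0.27·0.96 = 0.031200 + 0.25920 = 0.29040.
By Bayes' theorem, P(H|E) = 0.031200 / 0.29040 = 0.1074.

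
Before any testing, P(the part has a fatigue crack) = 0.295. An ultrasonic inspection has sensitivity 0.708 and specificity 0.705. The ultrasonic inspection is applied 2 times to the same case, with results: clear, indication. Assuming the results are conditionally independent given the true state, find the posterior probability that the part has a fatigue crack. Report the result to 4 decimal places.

Posterior P(H) ≈ 0.2938

Let H be the event that the part has a fatigue crack; start with P(H) = 0.295. P('indication'|H) = 0.708, P('indication'|¬H) = 0.295.
Update on result 1 ('clear'): P(H) ← 0.292·0.2950 / (0.292·0.2950 + 0.705·0.7050) = 0.086140/0.58316 = 0.1477.
Update on result 2 ('indication'): P(H) ← 0.708·0.1477 / (0.708·0.1477 + 0.295·0.8523) = 0.10458/0.35600 = 0.2938.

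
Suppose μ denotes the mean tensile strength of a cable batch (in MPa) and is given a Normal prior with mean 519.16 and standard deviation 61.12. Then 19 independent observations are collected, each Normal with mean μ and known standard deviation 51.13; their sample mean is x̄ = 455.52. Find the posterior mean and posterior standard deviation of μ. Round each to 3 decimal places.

Prior precision 1/τ₀² = 1/61.12² = 0.00026769; data precision n/σ² = 19/51.13² = 0.00726778.
Posterior precision = 0.00026769 + 0.00726778 = 0.00753547, giving posterior SD = 1/√0.00753547 = 11.520.
Posterior mean = (0.00026769·519.16 + 0.00726778·455.52) / 0.00753547 = 457.781.

Posterior mean ≈ 457.781; posterior SD ≈ 11.520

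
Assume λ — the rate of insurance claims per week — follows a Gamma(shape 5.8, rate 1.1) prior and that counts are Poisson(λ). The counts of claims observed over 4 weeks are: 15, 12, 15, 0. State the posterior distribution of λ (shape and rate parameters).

Total count ∑xᵢ = 42 over n = 4 weeks.
Gamma is conjugate to the Poisson likelihood: posterior is Gamma(shape = 5.8+42 = 47.8, rate = 1.1+4 = 5.1).

Posterior: Gamma(shape=47.8, rate=5.1)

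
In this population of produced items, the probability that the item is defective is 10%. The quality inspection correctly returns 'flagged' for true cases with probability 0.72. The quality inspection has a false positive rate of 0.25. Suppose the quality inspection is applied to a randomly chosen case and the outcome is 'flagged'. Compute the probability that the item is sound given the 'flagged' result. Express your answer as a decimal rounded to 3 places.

Write H for 'the item is defective'. Prior odds H:¬H = 0.1/0.9 = 0.11111. For the 'flagged' outcome, the likelihood ratio is 0.72/0.25 = 2.8800.
Posterior odds = 0.11111 × 2.8800 = 0.32000, so P(H|E) = 0.32000/(1+0.32000) = 0.242. Then P(¬H|E) = 1 − 0.242 = 0.758.

P(¬H | E) ≈ 0.758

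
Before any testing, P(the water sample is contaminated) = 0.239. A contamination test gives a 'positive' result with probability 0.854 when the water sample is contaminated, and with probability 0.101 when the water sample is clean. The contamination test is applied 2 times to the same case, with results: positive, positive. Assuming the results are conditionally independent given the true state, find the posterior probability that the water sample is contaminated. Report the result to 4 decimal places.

Let H be the event that the water sample is contaminated; start with P(H) = 0.239. P('positive'|H) = 0.854, P('positive'|¬H) = 0.101.
Update on result 1 ('positive'): P(H) ← 0.854·0.2390 / (0.854·0.2390 + 0.101·0.7610) = 0.20411/0.28097 = 0.7264.
Update on result 2 ('positive'): P(H) ← 0.854·0.7264 / (0.854·0.7264 + 0.101·0.2736) = 0.62038/0.64801 = 0.9574.

Posterior P(H) ≈ 0.9574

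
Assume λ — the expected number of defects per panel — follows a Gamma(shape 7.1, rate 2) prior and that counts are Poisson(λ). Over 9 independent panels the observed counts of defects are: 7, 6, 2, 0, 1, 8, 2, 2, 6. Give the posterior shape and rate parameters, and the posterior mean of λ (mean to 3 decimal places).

Posterior: Gamma(shape=41.1, rate=11); mean ≈ 3.736

Total count ∑xᵢ = 34 over n = 9 panels.
Gamma is conjugate to the Poisson likelihood: posterior is Gamma(shape = 7.1+34 = 41.1, rate = 2+9 = 11).
E[λ | data] = 41.1/11 = 3.736.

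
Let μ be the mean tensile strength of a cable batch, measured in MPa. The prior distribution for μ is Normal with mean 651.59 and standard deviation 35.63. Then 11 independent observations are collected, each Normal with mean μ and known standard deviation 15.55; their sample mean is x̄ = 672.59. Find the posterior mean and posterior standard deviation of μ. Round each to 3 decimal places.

Posterior mean ≈ 672.233; posterior SD ≈ 4.648

With known σ, the Normal prior is conjugate. Weight on the data is w = (n/σ²)/(n/σ² + 1/τ₀²) = 0.0454917/(0.0454917+0.00078771) = 0.98298.
Posterior mean = w·x̄ + (1−w)·μ₀ = 0.98298·672.59 + 0.017021·651.59 = 672.233. Posterior variance = 1/(0.0454917+0.00078771) = 21.6079, so SD = 4.648.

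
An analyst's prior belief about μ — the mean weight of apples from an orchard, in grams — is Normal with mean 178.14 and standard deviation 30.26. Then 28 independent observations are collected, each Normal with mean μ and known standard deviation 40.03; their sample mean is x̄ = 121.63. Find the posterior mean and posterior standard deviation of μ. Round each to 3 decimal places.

Prior precision 1/τ₀² = 1/30.26² = 0.00109210; data precision n/σ² = 28/40.03² = 0.0174738.
Posterior precision = 0.00109210 + 0.0174738 = 0.0185659, giving posterior SD = 1/√0.0185659 = 7.339.
Posterior mean = (0.00109210·178.14 + 0.0174738·121.63) / 0.0185659 = 124.954.

Posterior mean ≈ 124.954; posterior SD ≈ 7.339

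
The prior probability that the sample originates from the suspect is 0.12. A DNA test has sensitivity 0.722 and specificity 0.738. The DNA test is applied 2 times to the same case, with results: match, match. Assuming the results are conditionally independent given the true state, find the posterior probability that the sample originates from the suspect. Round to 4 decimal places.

Posterior P(H) ≈ 0.5087

With H the event that the sample originates from the suspect, the joint likelihood of the observed sequence is P(data|H) = 0.722·0.722 = 0.52128 and P(data|¬H) = 0.262·0.262 = 0.068644.
Bayes: P(H|data) = 0.12·0.52128 / (0.12·0.52128 + 0.88·0.068644) = 0.062554/0.12296 = 0.5087.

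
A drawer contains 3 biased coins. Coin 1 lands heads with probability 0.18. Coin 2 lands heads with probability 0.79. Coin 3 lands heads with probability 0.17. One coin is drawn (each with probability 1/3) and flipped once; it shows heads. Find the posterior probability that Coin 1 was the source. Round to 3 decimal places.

Posterior probability ≈ 0.158

Tabulate prior·likelihood by source: [1] prior 0.333333, lik 0.18, product 0.06000; [2] prior 0.333333, lik 0.79, product 0.2633; [3] prior 0.333333, lik 0.17, product 0.05667.
Normalizing constant = 0.38000; the posterior for Coin 1 is its product over the sum, 0.06000/0.38000 = 0.158.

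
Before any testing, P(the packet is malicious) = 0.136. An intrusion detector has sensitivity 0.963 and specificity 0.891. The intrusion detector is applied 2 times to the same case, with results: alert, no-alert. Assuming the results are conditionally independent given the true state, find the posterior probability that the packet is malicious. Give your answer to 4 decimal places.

Posterior P(H) ≈ 0.0546

Let H be the event that the packet is malicious; start with P(H) = 0.136. P('alert'|H) = 0.963, P('alert'|¬H) = 0.109.
Update on result 1 ('alert'): P(H) ← 0.963·0.1360 / (0.963·0.1360 + 0.109·0.8640) = 0.13097/0.22514 = 0.5817.
Update on result 2 ('no-alert'): P(H) ← 0.037·0.5817 / (0.037·0.5817 + 0.891·0.4183) = 0.021523/0.39422 = 0.0546.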